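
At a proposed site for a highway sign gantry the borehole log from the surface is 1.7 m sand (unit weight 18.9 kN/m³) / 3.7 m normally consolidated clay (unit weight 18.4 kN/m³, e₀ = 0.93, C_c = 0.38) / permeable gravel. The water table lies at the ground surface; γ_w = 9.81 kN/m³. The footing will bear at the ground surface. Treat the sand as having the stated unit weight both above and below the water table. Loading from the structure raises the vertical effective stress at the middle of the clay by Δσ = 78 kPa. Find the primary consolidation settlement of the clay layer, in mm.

S_c ≈ 395 mm

Mid-depth of clay below the ground surface: z = 1.7 + 3.7/2 = 3.55 m.
Total vertical stress at mid-clay: σ_v = 18.9×1.7 + 18.4×1.85 = 66.17 kPa.
Pore pressure: u = 9.81×(3.55 − 0) = 34.825 kPa.
Initial effective stress: σ'_0 = σ_v − u = 66.17 − 34.825 = 31.345 kPa.
Final effective stress: σ'_f = σ'_0 + Δσ = 31.345 + 78 = 109.34 kPa.
Normally consolidated clay, so the full stress increment lies on the virgin compression line:
S_c = C_c·H/(1+e₀)·log₁₀(σ'_f/σ'_0) = 0.38×3.7/(1+0.93)×log₁₀(109.34/31.345)
    = 0.7285 × 0.54261 = 0.3953 m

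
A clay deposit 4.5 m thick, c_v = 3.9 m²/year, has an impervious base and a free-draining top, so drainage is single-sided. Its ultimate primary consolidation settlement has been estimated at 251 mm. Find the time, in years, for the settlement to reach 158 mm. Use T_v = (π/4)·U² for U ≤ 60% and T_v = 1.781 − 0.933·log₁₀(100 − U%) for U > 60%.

t ≈ 1.65 years

Drainage path length: H_d = H = 4.5 m (single drainage).
U = S(t)/S_ult = 158/251 = 0.6295.
U > 60%: T_v = 1.781 − 0.933·log₁₀(100 − 62.948) = 0.3173.
t = T_v·H_d²/c_v = 0.3173×4.5²/3.9 = 1.648 years.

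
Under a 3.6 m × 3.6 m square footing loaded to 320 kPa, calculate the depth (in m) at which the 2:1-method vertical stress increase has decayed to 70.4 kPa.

z ≈ 4.08 m

2:1 spreading — at depth z the loaded area has grown by z in each plan dimension:
qB²/(B+z)² = Δσ_z ⇒ z = B(√(q/Δσ_z) − 1) = 3.6×(√(320/70.4) − 1) = 4.075 m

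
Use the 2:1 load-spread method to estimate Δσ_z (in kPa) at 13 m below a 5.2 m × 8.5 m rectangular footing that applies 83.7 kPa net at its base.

Δσ_z ≈ 9.45 kPa

By the 2:1 method the load spreads at 1 horizontal : 2 vertical, so at depth z the loaded area has grown by z in each plan dimension:
Δσ = qBL/((B+z)(L+z)) = 83.7×5.2×8.5/((5.2+13)(8.5+13)) = 9.4545 kPa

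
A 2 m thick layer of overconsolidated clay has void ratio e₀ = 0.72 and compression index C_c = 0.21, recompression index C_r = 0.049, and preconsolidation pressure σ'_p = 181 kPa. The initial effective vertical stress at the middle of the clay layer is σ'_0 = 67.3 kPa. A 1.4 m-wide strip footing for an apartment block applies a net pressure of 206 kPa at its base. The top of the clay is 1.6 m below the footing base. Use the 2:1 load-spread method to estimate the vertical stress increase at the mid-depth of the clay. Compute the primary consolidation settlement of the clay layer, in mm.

S_c ≈ 18 mm

Mid-depth of clay below the footing base: z = 1.6 + 2/2 = 2.6 m.
Stress increase at mid-clay by the 2:1 spreading method:
Δσ = qB/(B+z) = 206×1.4/(1.4+2.6) = 72.1 kPa
Final effective stress: σ'_f = 67.3 + 72.1 = 139.4 kPa.
σ'_f = 139.4 ≤ σ'_p = 181 kPa, so the clay remains overconsolidated and only the recompression index applies:
S_c = C_r·H/(1+e₀)·log₁₀(σ'_f/σ'_0) = 0.049×2/1.72×log₁₀(139.4/67.3)
    = 0.056977 × 0.31625 = 0.01802 m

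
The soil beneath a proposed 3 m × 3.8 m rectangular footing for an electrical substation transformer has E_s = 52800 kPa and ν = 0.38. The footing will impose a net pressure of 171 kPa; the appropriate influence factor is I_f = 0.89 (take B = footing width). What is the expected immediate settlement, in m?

S_e ≈ 0.0074 m

Immediate (elastic) settlement: S_e = q·B·(1−ν²)/E_s · I_f.
S_e = 171 × 3 × (1 − 0.38²) / 52800 × 0.89
    = 171 × 3 × 0.8556 / 52800 × 0.89
    = 0.007399 m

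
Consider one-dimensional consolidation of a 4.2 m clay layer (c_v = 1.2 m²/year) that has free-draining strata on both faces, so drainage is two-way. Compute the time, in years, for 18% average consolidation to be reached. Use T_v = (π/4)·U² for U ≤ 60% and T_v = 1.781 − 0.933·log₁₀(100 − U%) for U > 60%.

Drainage path length: H_d = H/2 = 2.1 m (double drainage).
U ≤ 60%: T_v = (π/4)·U² = (π/4)×0.18² = 0.025447.
t = T_v·H_d²/c_v = 0.025447×2.1²/1.2 = 0.09352 years.

t ≈ 0.0935 years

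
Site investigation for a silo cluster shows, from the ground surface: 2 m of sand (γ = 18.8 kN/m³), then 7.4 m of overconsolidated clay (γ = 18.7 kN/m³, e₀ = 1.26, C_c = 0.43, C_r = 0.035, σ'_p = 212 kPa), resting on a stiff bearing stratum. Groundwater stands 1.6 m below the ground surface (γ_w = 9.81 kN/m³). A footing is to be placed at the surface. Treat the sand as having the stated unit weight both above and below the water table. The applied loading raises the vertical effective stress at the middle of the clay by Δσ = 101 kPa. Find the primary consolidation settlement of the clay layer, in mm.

Mid-depth of clay below the ground surface: z = 2 + 7.4/2 = 5.7 m.
Total vertical stress at mid-clay: σ_v = 18.8×2 + 18.7×3.7 = 106.79 kPa.
Pore pressure: u = 9.81×(5.7 − 1.6) = 40.221 kPa.
Initial effective stress: σ'_0 = σ_v − u = 106.79 − 40.221 = 66.569 kPa.
Final effective stress: σ'_f = 66.569 + 101 = 167.57 kPa.
σ'_f = 167.57 ≤ σ'_p = 212 kPa, so the clay remains overconsolidated and only the recompression index applies:
S_c = C_r·H/(1+e₀)·log₁₀(σ'_f/σ'_0) = 0.035×7.4/2.26×log₁₀(167.57/66.569)
    = 0.1146 × 0.40092 = 0.04595 m

S_c ≈ 45.9 mm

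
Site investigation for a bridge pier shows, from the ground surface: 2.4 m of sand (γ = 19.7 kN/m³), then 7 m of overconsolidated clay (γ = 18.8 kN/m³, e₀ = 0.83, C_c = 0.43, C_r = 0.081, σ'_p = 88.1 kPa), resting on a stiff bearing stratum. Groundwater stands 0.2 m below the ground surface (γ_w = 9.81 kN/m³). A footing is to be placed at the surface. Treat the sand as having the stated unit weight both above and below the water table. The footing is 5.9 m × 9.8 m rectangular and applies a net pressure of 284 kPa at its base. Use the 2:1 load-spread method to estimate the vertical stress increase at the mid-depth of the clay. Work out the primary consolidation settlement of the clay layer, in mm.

Mid-depth of clay below the ground surface: z = 2.4 + 7/2 = 5.9 m.
Total vertical stress at mid-clay: σ_v = 19.7×2.4 + 18.8×3.5 = 113.08 kPa.
Pore pressure: u = 9.81×(5.9 − 0.2) = 55.917 kPa.
Initial effective stress: σ'_0 = σ_v − u = 113.08 − 55.917 = 57.163 kPa.
Stress increase at mid-clay by the 2:1 spreading method:
Δσ = qBL/((B+z)(L+z)) = 284×5.9×9.8/((5.9+5.9)(9.8+5.9)) = 88.637 kPa
Final effective stress: σ'_f = 57.163 + 88.637 = 145.8 kPa.
σ'_f = 145.8 > σ'_p = 88.1 kPa, so the stress path crosses the preconsolidation pressure — recompression up to σ'_p, then virgin compression beyond:
S_c = H/(1+e₀)·[C_r·log₁₀(σ'_p/σ'_0) + C_c·log₁₀(σ'_f/σ'_p)]
    = 7/1.83 × [0.081×log₁₀(88.1/57.163) + 0.43×log₁₀(145.8/88.1)]
    = 3.8251 × [0.015217 + 0.094076] = 0.4181 m

S_c ≈ 418 mm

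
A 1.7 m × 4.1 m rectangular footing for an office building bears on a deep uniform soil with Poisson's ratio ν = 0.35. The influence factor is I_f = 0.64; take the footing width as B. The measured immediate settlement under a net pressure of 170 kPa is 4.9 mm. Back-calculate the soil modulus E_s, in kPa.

E_s ≈ 33100 kPa

S_e = q·B·(1−ν²)/E_s · I_f  ⇒  E_s = q·B·(1−ν²)·I_f / S_e.
E_s = 170 × 1.7 × 0.8775 × 0.64 / 0.0049 = 33120 kPa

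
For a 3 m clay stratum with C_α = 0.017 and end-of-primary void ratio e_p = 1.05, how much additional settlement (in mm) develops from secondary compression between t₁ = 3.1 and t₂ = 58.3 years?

S_s ≈ 31.7 mm

Secondary compression: S_s = C_α·H/(1+e_p)·log₁₀(t₂/t₁)
S_s = 0.017×3/(1+1.05)×log₁₀(58.3/3.1)
    = 0.02488 × 1.274 = 0.0317 m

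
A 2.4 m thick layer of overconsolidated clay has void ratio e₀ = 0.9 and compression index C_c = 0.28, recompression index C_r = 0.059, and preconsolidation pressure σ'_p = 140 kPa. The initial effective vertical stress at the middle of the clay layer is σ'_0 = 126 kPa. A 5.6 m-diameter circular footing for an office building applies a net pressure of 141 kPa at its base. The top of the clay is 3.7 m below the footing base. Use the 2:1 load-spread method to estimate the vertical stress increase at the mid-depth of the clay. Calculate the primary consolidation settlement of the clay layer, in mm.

S_c ≈ 29.7 mm

Mid-depth of clay below the footing base: z = 3.7 + 2.4/2 = 4.9 m.
Stress increase at mid-clay by the 2:1 spreading method:
Δσ ≈ qD²/(D+z)² = 141×5.6²/(5.6+4.9)² = 40.107 kPa
Final effective stress: σ'_f = 126 + 40.107 = 166.11 kPa.
σ'_f = 166.11 > σ'_p = 140 kPa, so the stress path crosses the preconsolidation pressure — recompression up to σ'_p, then virgin compression beyond:
S_c = H/(1+e₀)·[C_r·log₁₀(σ'_p/σ'_0) + C_c·log₁₀(σ'_f/σ'_p)]
    = 2.4/1.9 × [0.059×log₁₀(140/126) + 0.28×log₁₀(166.11/140)]
    = 1.2632 × [0.0026997 + 0.020795] = 0.02968 m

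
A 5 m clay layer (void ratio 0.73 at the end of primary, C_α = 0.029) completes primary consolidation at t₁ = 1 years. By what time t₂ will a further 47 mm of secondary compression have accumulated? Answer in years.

t₂ ≈ 3.64 years

S_s = C_α·H/(1+e_p)·log₁₀(t₂/t₁) ⇒ log₁₀(t₂/t₁) = S_s·(1+e_p)/(C_α·H).
log₁₀(t₂/t₁) = 0.047 × (1+0.73) / (0.029×5) = 0.5608
t₂ = t₁ × 10^0.5608 = 1 × 3.637 = 3.637 years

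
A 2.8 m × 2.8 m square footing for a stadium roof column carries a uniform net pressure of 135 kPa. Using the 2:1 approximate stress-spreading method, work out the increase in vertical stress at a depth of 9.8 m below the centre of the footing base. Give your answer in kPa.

Δσ_z ≈ 6.67 kPa

By the 2:1 method the load spreads at 1 horizontal : 2 vertical, so at depth z the loaded area has grown by z in each plan dimension:
Δσ = qBL/((B+z)(L+z)) = 135×2.8×2.8/((2.8+9.8)(2.8+9.8)) = 6.6667 kPa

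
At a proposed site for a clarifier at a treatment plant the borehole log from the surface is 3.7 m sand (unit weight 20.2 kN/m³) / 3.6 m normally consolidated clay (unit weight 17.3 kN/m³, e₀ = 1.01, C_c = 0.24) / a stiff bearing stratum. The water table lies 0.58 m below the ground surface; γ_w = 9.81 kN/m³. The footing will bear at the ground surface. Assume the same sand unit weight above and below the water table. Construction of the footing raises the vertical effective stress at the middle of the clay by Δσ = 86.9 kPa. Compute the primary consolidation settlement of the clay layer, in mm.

Mid-depth of clay below the ground surface: z = 3.7 + 3.6/2 = 5.5 m.
Total vertical stress at mid-clay: σ_v = 20.2×3.7 + 17.3×1.8 = 105.88 kPa.
Pore pressure: u = 9.81×(5.5 − 0.58) = 48.265 kPa.
Initial effective stress: σ'_0 = σ_v − u = 105.88 − 48.265 = 57.615 kPa.
Final effective stress: σ'_f = σ'_0 + Δσ = 57.615 + 86.9 = 144.52 kPa.
Normally consolidated clay, so the full stress increment lies on the virgin compression line:
S_c = C_c·H/(1+e₀)·log₁₀(σ'_f/σ'_0) = 0.24×3.6/(1+1.01)×log₁₀(144.52/57.615)
    = 0.42985 × 0.39939 = 0.1717 m

S_c ≈ 172 mm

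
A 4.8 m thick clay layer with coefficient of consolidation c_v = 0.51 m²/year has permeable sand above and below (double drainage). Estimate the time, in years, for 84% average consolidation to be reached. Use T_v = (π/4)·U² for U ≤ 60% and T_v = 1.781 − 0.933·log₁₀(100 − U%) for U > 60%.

Drainage path length: H_d = H/2 = 2.4 m (double drainage).
U > 60%: T_v = 1.781 − 0.933·log₁₀(100 − 84) = 0.65756.
t = T_v·H_d²/c_v = 0.65756×2.4²/0.51 = 7.427 years.

t ≈ 7.43 years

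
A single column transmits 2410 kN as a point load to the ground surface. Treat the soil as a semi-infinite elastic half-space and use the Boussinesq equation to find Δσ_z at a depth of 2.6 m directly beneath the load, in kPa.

Boussinesq vertical stress below a point load on an elastic half-space:
Δσ_z = 3P/(2πz²) · [1 + (r/z)²]^(−5/2)
r/z = 0/2.6 = 0; [1+(r/z)²]^(−5/2) = 1.
Δσ_z = 3×2410/(2π×2.6²) × 1 = 170.22 × 1 = 170.2 kPa

Δσ_z ≈ 170 kPa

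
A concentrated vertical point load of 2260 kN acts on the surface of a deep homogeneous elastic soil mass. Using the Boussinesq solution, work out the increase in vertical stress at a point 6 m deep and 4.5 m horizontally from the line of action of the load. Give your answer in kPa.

Boussinesq vertical stress below a point load on an elastic half-space:
Δσ_z = 3P/(2πz²) · [1 + (r/z)²]^(−5/2)
r/z = 4.5/6 = 0.75; [1+(r/z)²]^(−5/2) = 0.32768.
Δσ_z = 3×2260/(2π×6²) × 0.32768 = 29.974 × 0.32768 = 9.822 kPa

Δσ_z ≈ 9.82 kPa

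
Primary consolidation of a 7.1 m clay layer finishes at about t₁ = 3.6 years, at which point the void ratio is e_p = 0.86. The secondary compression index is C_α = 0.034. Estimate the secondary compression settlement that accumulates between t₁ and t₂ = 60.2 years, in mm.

S_s ≈ 159 mm

Secondary compression: S_s = C_α·H/(1+e_p)·log₁₀(t₂/t₁)
S_s = 0.034×7.1/(1+0.86)×log₁₀(60.2/3.6)
    = 0.1298 × 1.223 = 0.1588 m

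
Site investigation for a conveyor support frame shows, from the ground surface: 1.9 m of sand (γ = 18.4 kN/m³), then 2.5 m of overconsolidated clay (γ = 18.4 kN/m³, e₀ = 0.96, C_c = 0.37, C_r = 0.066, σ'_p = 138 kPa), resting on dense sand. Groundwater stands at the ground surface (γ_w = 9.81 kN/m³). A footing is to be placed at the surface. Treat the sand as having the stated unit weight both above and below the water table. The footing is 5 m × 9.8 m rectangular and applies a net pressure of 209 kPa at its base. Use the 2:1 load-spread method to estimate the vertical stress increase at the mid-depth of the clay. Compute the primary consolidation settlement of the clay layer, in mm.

S_c ≈ 55.7 mm

Mid-depth of clay below the ground surface: z = 1.9 + 2.5/2 = 3.15 m.
Total vertical stress at mid-clay: σ_v = 18.4×1.9 + 18.4×1.25 = 57.96 kPa.
Pore pressure: u = 9.81×(3.15 − 0) = 30.902 kPa.
Initial effective stress: σ'_0 = σ_v − u = 57.96 − 30.902 = 27.058 kPa.
Stress increase at mid-clay by the 2:1 spreading method:
Δσ = qBL/((B+z)(L+z)) = 209×5×9.8/((5+3.15)(9.8+3.15)) = 97.032 kPa
Final effective stress: σ'_f = 27.058 + 97.032 = 124.09 kPa.
σ'_f = 124.09 ≤ σ'_p = 138 kPa, so the clay remains overconsolidated and only the recompression index applies:
S_c = C_r·H/(1+e₀)·log₁₀(σ'_f/σ'_0) = 0.066×2.5/1.96×log₁₀(124.09/27.058)
    = 0.084183 × 0.66144 = 0.05568 m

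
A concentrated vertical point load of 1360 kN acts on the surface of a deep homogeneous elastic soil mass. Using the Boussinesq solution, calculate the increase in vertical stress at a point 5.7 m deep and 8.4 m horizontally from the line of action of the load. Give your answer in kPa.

Δσ_z ≈ 1.12 kPa

Boussinesq vertical stress below a point load on an elastic half-space:
Δσ_z = 3P/(2πz²) · [1 + (r/z)²]^(−5/2)
r/z = 8.4/5.7 = 1.4737; [1+(r/z)²]^(−5/2) = 0.055815.
Δσ_z = 3×1360/(2π×5.7²) × 0.055815 = 19.986 × 0.055815 = 1.116 kPa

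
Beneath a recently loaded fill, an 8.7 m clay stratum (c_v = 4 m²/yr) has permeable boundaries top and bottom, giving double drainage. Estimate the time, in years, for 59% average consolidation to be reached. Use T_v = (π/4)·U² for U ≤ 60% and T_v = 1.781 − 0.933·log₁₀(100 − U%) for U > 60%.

Drainage path length: H_d = H/2 = 4.35 m (double drainage).
U ≤ 60%: T_v = (π/4)·U² = (π/4)×0.59² = 0.2734.
t = T_v·H_d²/c_v = 0.2734×4.35²/4 = 1.293 years.

t ≈ 1.29 years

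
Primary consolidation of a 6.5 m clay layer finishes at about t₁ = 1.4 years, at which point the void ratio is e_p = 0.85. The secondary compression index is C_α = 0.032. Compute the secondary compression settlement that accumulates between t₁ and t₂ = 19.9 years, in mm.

S_s ≈ 130 mm

Secondary compression: S_s = C_α·H/(1+e_p)·log₁₀(t₂/t₁)
S_s = 0.032×6.5/(1+0.85)×log₁₀(19.9/1.4)
    = 0.1124 × 1.153 = 0.1296 m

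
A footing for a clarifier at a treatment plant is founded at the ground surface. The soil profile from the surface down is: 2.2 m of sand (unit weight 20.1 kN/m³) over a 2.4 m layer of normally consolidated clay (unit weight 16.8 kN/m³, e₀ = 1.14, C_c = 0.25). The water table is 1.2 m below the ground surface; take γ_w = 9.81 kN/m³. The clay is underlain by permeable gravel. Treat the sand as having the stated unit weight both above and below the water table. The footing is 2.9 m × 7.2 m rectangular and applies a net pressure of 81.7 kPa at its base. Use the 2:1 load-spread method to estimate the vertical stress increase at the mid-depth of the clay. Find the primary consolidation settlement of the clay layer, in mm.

Mid-depth of clay below the ground surface: z = 2.2 + 2.4/2 = 3.4 m.
Total vertical stress at mid-clay: σ_v = 20.1×2.2 + 16.8×1.2 = 64.38 kPa.
Pore pressure: u = 9.81×(3.4 − 1.2) = 21.582 kPa.
Initial effective stress: σ'_0 = σ_v − u = 64.38 − 21.582 = 42.798 kPa.
Stress increase at mid-clay by the 2:1 spreading method:
Δσ = qBL/((B+z)(L+z)) = 81.7×2.9×7.2/((2.9+3.4)(7.2+3.4)) = 25.545 kPa
Final effective stress: σ'_f = σ'_0 + Δσ = 42.798 + 25.545 = 68.343 kPa.
Normally consolidated clay, so the full stress increment lies on the virgin compression line:
S_c = C_c·H/(1+e₀)·log₁₀(σ'_f/σ'_0) = 0.25×2.4/(1+1.14)×log₁₀(68.343/42.798)
    = 0.28037 × 0.20327 = 0.05699 m

S_c ≈ 57 mm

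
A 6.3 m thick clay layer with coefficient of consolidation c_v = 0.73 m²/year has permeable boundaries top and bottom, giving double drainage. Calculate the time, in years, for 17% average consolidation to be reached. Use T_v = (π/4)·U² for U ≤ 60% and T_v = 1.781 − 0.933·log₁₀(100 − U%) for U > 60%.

t ≈ 0.309 years

Drainage path length: H_d = H/2 = 3.15 m (double drainage).
U ≤ 60%: T_v = (π/4)·U² = (π/4)×0.17² = 0.022698.
t = T_v·H_d²/c_v = 0.022698×3.15²/0.73 = 0.3085 years.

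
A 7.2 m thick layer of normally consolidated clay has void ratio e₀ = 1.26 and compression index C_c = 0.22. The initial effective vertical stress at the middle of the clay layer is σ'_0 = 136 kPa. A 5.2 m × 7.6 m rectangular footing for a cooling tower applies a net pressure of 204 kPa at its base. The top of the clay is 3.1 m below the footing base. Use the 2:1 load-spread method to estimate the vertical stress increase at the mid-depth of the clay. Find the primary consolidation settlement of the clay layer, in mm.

S_c ≈ 91 mm

Mid-depth of clay below the footing base: z = 3.1 + 7.2/2 = 6.7 m.
Stress increase at mid-clay by the 2:1 spreading method:
Δσ = qBL/((B+z)(L+z)) = 204×5.2×7.6/((5.2+6.7)(7.6+6.7)) = 47.377 kPa
Final effective stress: σ'_f = σ'_0 + Δσ = 136 + 47.377 = 183.38 kPa.
Normally consolidated clay, so the full stress increment lies on the virgin compression line:
S_c = C_c·H/(1+e₀)·log₁₀(σ'_f/σ'_0) = 0.22×7.2/(1+1.26)×log₁₀(183.38/136)
    = 0.70088 × 0.12981 = 0.09098 m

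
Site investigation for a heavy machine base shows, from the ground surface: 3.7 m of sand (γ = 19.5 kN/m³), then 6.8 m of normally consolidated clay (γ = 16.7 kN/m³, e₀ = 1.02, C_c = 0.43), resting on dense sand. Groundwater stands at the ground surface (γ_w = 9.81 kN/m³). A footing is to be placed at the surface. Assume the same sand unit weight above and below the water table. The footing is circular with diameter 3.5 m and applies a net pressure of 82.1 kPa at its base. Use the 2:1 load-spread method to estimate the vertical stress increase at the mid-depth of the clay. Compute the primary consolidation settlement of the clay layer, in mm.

Mid-depth of clay below the ground surface: z = 3.7 + 6.8/2 = 7.1 m.
Total vertical stress at mid-clay: σ_v = 19.5×3.7 + 16.7×3.4 = 128.93 kPa.
Pore pressure: u = 9.81×(7.1 − 0) = 69.651 kPa.
Initial effective stress: σ'_0 = σ_v − u = 128.93 − 69.651 = 59.279 kPa.
Stress increase at mid-clay by the 2:1 spreading method:
Δσ ≈ qD²/(D+z)² = 82.1×3.5²/(3.5+7.1)² = 8.9509 kPa
Final effective stress: σ'_f = σ'_0 + Δσ = 59.279 + 8.9509 = 68.23 kPa.
Normally consolidated clay, so the full stress increment lies on the virgin compression line:
S_c = C_c·H/(1+e₀)·log₁₀(σ'_f/σ'_0) = 0.43×6.8/(1+1.02)×log₁₀(68.23/59.279)
    = 1.4475 × 0.061075 = 0.08841 m

S_c ≈ 88.4 mm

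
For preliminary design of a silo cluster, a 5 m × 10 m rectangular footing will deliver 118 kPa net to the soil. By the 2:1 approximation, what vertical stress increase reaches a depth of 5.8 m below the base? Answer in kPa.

Δσ_z ≈ 34.6 kPa

By the 2:1 method the load spreads at 1 horizontal : 2 vertical, so at depth z the loaded area has grown by z in each plan dimension:
Δσ = qBL/((B+z)(L+z)) = 118×5×10/((5+5.8)(10+5.8)) = 34.576 kPa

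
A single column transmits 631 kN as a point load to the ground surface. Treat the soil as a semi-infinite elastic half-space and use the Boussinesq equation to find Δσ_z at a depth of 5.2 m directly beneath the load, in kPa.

Boussinesq vertical stress below a point load on an elastic half-space:
Δσ_z = 3P/(2πz²) · [1 + (r/z)²]^(−5/2)
r/z = 0/5.2 = 0; [1+(r/z)²]^(−5/2) = 1.
Δσ_z = 3×631/(2π×5.2²) × 1 = 11.142 × 1 = 11.14 kPa

Δσ_z ≈ 11.1 kPa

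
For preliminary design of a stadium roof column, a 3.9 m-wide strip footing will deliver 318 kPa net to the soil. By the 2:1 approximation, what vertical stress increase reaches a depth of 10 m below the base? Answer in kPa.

By the 2:1 method the load spreads at 1 horizontal : 2 vertical, so at depth z the loaded area has grown by z in each plan dimension:
Δσ = qB/(B+z) = 318×3.9/(3.9+10) = 89.223 kPa

Δσ_z ≈ 89.2 kPa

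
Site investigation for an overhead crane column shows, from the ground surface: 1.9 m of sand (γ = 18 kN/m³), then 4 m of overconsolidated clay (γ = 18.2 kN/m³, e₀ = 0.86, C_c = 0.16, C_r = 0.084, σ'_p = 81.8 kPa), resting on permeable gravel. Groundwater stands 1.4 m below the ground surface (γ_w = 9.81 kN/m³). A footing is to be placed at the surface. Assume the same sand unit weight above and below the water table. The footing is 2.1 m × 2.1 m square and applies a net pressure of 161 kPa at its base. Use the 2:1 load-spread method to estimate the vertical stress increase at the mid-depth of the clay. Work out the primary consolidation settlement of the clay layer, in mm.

Mid-depth of clay below the ground surface: z = 1.9 + 4/2 = 3.9 m.
Total vertical stress at mid-clay: σ_v = 18×1.9 + 18.2×2 = 70.6 kPa.
Pore pressure: u = 9.81×(3.9 − 1.4) = 24.525 kPa.
Initial effective stress: σ'_0 = σ_v − u = 70.6 − 24.525 = 46.075 kPa.
Stress increase at mid-clay by the 2:1 spreading method:
Δσ = qBL/((B+z)(L+z)) = 161×2.1×2.1/((2.1+3.9)(2.1+3.9)) = 19.723 kPa
Final effective stress: σ'_f = 46.075 + 19.723 = 65.798 kPa.
σ'_f = 65.798 ≤ σ'_p = 81.8 kPa, so the clay remains overconsolidated and only the recompression index applies:
S_c = C_r·H/(1+e₀)·log₁₀(σ'_f/σ'_0) = 0.084×4/1.86×log₁₀(65.798/46.075)
    = 0.18064 × 0.15475 = 0.02795 m

S_c ≈ 28 mm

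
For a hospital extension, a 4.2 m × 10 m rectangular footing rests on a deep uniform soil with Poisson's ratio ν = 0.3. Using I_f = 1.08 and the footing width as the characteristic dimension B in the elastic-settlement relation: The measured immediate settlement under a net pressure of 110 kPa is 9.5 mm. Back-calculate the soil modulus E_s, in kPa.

S_e = q·B·(1−ν²)/E_s · I_f  ⇒  E_s = q·B·(1−ν²)·I_f / S_e.
E_s = 110 × 4.2 × 0.91 × 1.08 / 0.0095 = 47800 kPa

E_s ≈ 47800 kPa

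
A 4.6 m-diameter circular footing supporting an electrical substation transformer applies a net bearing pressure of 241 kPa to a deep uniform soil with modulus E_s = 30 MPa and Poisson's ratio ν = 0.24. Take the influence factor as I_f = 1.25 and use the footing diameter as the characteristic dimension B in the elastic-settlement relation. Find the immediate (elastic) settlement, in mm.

S_e ≈ 43.5 mm

Immediate (elastic) settlement: S_e = q·B·(1−ν²)/E_s · I_f.
E_s = 30 MPa = 30000 kPa.
S_e = 241 × 4.6 × (1 − 0.24²) / 30000 × 1.25
    = 241 × 4.6 × 0.9424 / 30000 × 1.25
    = 0.04353 m = 43.53 mm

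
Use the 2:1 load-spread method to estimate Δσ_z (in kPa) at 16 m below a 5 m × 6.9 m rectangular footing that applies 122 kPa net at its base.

Δσ_z ≈ 8.75 kPa

By the 2:1 method the load spreads at 1 horizontal : 2 vertical, so at depth z the loaded area has grown by z in each plan dimension:
Δσ = qBL/((B+z)(L+z)) = 122×5×6.9/((5+16)(6.9+16)) = 8.7523 kPa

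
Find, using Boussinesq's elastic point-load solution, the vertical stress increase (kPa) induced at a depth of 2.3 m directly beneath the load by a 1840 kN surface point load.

Boussinesq vertical stress below a point load on an elastic half-space:
Δσ_z = 3P/(2πz²) · [1 + (r/z)²]^(−5/2)
r/z = 0/2.3 = 0; [1+(r/z)²]^(−5/2) = 1.
Δσ_z = 3×1840/(2π×2.3²) × 1 = 166.07 × 1 = 166.1 kPa

Δσ_z ≈ 166 kPa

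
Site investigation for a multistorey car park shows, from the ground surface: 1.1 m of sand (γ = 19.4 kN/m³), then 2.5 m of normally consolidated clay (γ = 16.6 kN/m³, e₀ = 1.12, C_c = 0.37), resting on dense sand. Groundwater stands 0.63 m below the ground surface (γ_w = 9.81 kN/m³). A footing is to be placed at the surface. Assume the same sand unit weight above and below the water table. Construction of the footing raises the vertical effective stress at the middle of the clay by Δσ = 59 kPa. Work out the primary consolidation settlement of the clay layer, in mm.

Mid-depth of clay below the ground surface: z = 1.1 + 2.5/2 = 2.35 m.
Total vertical stress at mid-clay: σ_v = 19.4×1.1 + 16.6×1.25 = 42.09 kPa.
Pore pressure: u = 9.81×(2.35 − 0.63) = 16.873 kPa.
Initial effective stress: σ'_0 = σ_v − u = 42.09 − 16.873 = 25.217 kPa.
Final effective stress: σ'_f = σ'_0 + Δσ = 25.217 + 59 = 84.217 kPa.
Normally consolidated clay, so the full stress increment lies on the virgin compression line:
S_c = C_c·H/(1+e₀)·log₁₀(σ'_f/σ'_0) = 0.37×2.5/(1+1.12)×log₁₀(84.217/25.217)
    = 0.43632 × 0.52371 = 0.2285 m

S_c ≈ 229 mm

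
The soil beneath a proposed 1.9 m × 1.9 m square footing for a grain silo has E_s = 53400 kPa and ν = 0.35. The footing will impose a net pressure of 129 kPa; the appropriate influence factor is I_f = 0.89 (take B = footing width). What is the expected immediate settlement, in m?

Immediate (elastic) settlement: S_e = q·B·(1−ν²)/E_s · I_f.
S_e = 129 × 1.9 × (1 − 0.35²) / 53400 × 0.89
    = 129 × 1.9 × 0.8775 / 53400 × 0.89
    = 0.003585 m

S_e ≈ 0.00358 m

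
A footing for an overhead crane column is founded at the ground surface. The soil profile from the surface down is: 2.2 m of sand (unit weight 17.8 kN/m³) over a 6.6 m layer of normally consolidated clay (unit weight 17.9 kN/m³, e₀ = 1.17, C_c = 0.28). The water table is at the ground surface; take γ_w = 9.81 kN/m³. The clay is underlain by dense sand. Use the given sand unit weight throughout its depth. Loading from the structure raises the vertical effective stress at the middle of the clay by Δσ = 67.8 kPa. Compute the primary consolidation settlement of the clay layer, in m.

Mid-depth of clay below the ground surface: z = 2.2 + 6.6/2 = 5.5 m.
Total vertical stress at mid-clay: σ_v = 17.8×2.2 + 17.9×3.3 = 98.23 kPa.
Pore pressure: u = 9.81×(5.5 − 0) = 53.955 kPa.
Initial effective stress: σ'_0 = σ_v − u = 98.23 − 53.955 = 44.275 kPa.
Final effective stress: σ'_f = σ'_0 + Δσ = 44.275 + 67.8 = 112.07 kPa.
Normally consolidated clay, so the full stress increment lies on the virgin compression line:
S_c = C_c·H/(1+e₀)·log₁₀(σ'_f/σ'_0) = 0.28×6.6/(1+1.17)×log₁₀(112.07/44.275)
    = 0.85161 × 0.40333 = 0.3435 m

S_c ≈ 0.343 m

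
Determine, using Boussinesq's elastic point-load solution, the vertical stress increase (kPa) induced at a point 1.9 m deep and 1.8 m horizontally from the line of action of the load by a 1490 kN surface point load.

Boussinesq vertical stress below a point load on an elastic half-space:
Δσ_z = 3P/(2πz²) · [1 + (r/z)²]^(−5/2)
r/z = 1.8/1.9 = 0.94737; [1+(r/z)²]^(−5/2) = 0.20162.
Δσ_z = 3×1490/(2π×1.9²) × 0.20162 = 197.07 × 0.20162 = 39.73 kPa

Δσ_z ≈ 39.7 kPa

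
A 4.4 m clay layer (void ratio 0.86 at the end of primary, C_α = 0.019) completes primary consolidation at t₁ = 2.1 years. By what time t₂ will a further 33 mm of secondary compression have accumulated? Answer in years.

t₂ ≈ 11.4 years

S_s = C_α·H/(1+e_p)·log₁₀(t₂/t₁) ⇒ log₁₀(t₂/t₁) = S_s·(1+e_p)/(C_α·H).
log₁₀(t₂/t₁) = 0.033 × (1+0.86) / (0.019×4.4) = 0.7342
t₂ = t₁ × 10^0.7342 = 2.1 × 5.423 = 11.39 years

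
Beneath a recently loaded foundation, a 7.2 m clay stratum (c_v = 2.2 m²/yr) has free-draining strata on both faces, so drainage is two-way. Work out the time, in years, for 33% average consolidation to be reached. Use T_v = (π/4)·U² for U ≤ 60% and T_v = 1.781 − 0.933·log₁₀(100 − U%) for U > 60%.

Drainage path length: H_d = H/2 = 3.6 m (double drainage).
U ≤ 60%: T_v = (π/4)·U² = (π/4)×0.33² = 0.08553.
t = T_v·H_d²/c_v = 0.08553×3.6²/2.2 = 0.5038 years.

t ≈ 0.504 years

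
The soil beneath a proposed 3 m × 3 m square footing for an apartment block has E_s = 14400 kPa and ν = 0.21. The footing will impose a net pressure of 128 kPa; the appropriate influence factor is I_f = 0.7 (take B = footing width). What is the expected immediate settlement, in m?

S_e ≈ 0.0178 m

Immediate (elastic) settlement: S_e = q·B·(1−ν²)/E_s · I_f.
S_e = 128 × 3 × (1 − 0.21²) / 14400 × 0.7
    = 128 × 3 × 0.9559 / 14400 × 0.7
    = 0.01784 m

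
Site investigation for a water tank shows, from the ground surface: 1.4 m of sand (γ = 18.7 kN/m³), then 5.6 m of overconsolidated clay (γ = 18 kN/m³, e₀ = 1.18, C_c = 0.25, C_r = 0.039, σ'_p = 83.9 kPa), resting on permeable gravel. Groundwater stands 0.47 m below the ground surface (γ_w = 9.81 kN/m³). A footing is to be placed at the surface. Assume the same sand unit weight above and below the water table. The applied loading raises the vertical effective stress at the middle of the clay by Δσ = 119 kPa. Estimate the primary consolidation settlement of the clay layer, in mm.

S_c ≈ 211 mm

Mid-depth of clay below the ground surface: z = 1.4 + 5.6/2 = 4.2 m.
Total vertical stress at mid-clay: σ_v = 18.7×1.4 + 18×2.8 = 76.58 kPa.
Pore pressure: u = 9.81×(4.2 − 0.47) = 36.591 kPa.
Initial effective stress: σ'_0 = σ_v − u = 76.58 − 36.591 = 39.989 kPa.
Final effective stress: σ'_f = 39.989 + 119 = 158.99 kPa.
σ'_f = 158.99 > σ'_p = 83.9 kPa, so the stress path crosses the preconsolidation pressure — recompression up to σ'_p, then virgin compression beyond:
S_c = H/(1+e₀)·[C_r·log₁₀(σ'_p/σ'_0) + C_c·log₁₀(σ'_f/σ'_p)]
    = 5.6/2.18 × [0.039×log₁₀(83.9/39.989) + 0.25×log₁₀(158.99/83.9)]
    = 2.5688 × [0.012551 + 0.069402] = 0.2105 m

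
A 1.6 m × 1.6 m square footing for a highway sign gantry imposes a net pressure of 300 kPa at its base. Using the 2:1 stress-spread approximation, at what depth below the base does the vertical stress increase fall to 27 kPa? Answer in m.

2:1 spreading — at depth z the loaded area has grown by z in each plan dimension:
qB²/(B+z)² = Δσ_z ⇒ z = B(√(q/Δσ_z) − 1) = 1.6×(√(300/27) − 1) = 3.733 m

z ≈ 3.73 m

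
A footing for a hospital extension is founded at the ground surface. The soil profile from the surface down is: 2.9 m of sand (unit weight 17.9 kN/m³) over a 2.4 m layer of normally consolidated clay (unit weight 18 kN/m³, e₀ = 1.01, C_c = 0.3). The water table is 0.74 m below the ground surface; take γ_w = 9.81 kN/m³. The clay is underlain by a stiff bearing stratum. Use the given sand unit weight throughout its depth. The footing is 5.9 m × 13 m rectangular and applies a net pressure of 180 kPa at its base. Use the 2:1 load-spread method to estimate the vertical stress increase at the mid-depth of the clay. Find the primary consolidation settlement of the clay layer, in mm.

Mid-depth of clay below the ground surface: z = 2.9 + 2.4/2 = 4.1 m.
Total vertical stress at mid-clay: σ_v = 17.9×2.9 + 18×1.2 = 73.51 kPa.
Pore pressure: u = 9.81×(4.1 − 0.74) = 32.962 kPa.
Initial effective stress: σ'_0 = σ_v − u = 73.51 − 32.962 = 40.548 kPa.
Stress increase at mid-clay by the 2:1 spreading method:
Δσ = qBL/((B+z)(L+z)) = 180×5.9×13/((5.9+4.1)(13+4.1)) = 80.737 kPa
Final effective stress: σ'_f = σ'_0 + Δσ = 40.548 + 80.737 = 121.28 kPa.
Normally consolidated clay, so the full stress increment lies on the virgin compression line:
S_c = C_c·H/(1+e₀)·log₁₀(σ'_f/σ'_0) = 0.3×2.4/(1+1.01)×log₁₀(121.28/40.548)
    = 0.35821 × 0.47582 = 0.1704 m

S_c ≈ 170 mm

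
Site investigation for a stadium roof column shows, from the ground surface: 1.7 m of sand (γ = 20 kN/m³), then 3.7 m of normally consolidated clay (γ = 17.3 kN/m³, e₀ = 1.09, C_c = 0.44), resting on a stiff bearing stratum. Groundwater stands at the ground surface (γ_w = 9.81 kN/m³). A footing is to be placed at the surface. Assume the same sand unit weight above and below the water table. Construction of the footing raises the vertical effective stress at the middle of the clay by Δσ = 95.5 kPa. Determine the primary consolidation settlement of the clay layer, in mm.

Mid-depth of clay below the ground surface: z = 1.7 + 3.7/2 = 3.55 m.
Total vertical stress at mid-clay: σ_v = 20×1.7 + 17.3×1.85 = 66.005 kPa.
Pore pressure: u = 9.81×(3.55 − 0) = 34.825 kPa.
Initial effective stress: σ'_0 = σ_v − u = 66.005 − 34.825 = 31.18 kPa.
Final effective stress: σ'_f = σ'_0 + Δσ = 31.18 + 95.5 = 126.68 kPa.
Normally consolidated clay, so the full stress increment lies on the virgin compression line:
S_c = C_c·H/(1+e₀)·log₁₀(σ'_f/σ'_0) = 0.44×3.7/(1+1.09)×log₁₀(126.68/31.18)
    = 0.77895 × 0.60883 = 0.4742 m

S_c ≈ 474 mm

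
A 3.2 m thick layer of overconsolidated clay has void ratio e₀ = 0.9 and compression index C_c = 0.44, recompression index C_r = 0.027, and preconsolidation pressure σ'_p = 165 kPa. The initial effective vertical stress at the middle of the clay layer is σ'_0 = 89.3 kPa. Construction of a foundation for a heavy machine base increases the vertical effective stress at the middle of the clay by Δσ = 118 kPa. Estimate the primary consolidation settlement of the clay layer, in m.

S_c ≈ 0.0856 m

Final effective stress: σ'_f = 89.3 + 118 = 207.3 kPa.
σ'_f = 207.3 > σ'_p = 165 kPa, so the stress path crosses the preconsolidation pressure — recompression up to σ'_p, then virgin compression beyond:
S_c = H/(1+e₀)·[C_r·log₁₀(σ'_p/σ'_0) + C_c·log₁₀(σ'_f/σ'_p)]
    = 3.2/1.9 × [0.027×log₁₀(165/89.3) + 0.44×log₁₀(207.3/165)]
    = 1.6842 × [0.0071991 + 0.043611] = 0.08557 m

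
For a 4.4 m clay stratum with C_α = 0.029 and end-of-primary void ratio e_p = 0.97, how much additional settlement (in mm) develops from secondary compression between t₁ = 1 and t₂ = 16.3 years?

Secondary compression: S_s = C_α·H/(1+e_p)·log₁₀(t₂/t₁)
S_s = 0.029×4.4/(1+0.97)×log₁₀(16.3/1)
    = 0.06477 × 1.212 = 0.07852 m

S_s ≈ 78.5 mm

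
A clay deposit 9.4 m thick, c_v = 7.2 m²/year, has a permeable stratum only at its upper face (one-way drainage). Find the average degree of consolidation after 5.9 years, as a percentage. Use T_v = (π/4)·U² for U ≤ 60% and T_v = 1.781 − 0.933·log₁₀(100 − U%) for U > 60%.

U ≈ 75.2 %

Drainage path length: H_d = H = 9.4 m (single drainage).
T_v = c_v·t/H_d² = 7.2×5.9/9.4² = 0.48076.
T_v = 0.48076 corresponds to the U > 60% branch:
U = 1 − 10^((1.781 − T_v)/0.933)/100 = 0.7525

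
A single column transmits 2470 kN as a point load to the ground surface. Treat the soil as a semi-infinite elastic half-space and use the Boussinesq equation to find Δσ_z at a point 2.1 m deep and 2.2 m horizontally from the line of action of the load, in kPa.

Δσ_z ≈ 42 kPa

Boussinesq vertical stress below a point load on an elastic half-space:
Δσ_z = 3P/(2πz²) · [1 + (r/z)²]^(−5/2)
r/z = 2.2/2.1 = 1.0476; [1+(r/z)²]^(−5/2) = 0.15694.
Δσ_z = 3×2470/(2π×2.1²) × 0.15694 = 267.42 × 0.15694 = 41.97 kPa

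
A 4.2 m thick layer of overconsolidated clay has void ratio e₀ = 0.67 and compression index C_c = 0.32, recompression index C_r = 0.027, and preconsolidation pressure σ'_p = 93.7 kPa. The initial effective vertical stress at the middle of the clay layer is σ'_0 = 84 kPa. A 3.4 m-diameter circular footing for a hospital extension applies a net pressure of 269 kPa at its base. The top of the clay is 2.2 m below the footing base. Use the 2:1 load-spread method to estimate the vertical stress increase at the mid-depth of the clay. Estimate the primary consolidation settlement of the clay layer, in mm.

S_c ≈ 135 mm

Mid-depth of clay below the footing base: z = 2.2 + 4.2/2 = 4.3 m.
Stress increase at mid-clay by the 2:1 spreading method:
Δσ ≈ qD²/(D+z)² = 269×3.4²/(3.4+4.3)² = 52.448 kPa
Final effective stress: σ'_f = 84 + 52.448 = 136.45 kPa.
σ'_f = 136.45 > σ'_p = 93.7 kPa, so the stress path crosses the preconsolidation pressure — recompression up to σ'_p, then virgin compression beyond:
S_c = H/(1+e₀)·[C_r·log₁₀(σ'_p/σ'_0) + C_c·log₁₀(σ'_f/σ'_p)]
    = 4.2/1.67 × [0.027×log₁₀(93.7/84) + 0.32×log₁₀(136.45/93.7)]
    = 2.515 × [0.0012814 + 0.052235] = 0.1346 m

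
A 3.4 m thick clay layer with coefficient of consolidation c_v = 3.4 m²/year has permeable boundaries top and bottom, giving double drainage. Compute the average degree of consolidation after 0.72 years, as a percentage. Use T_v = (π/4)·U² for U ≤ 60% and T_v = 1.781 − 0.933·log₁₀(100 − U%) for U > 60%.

U ≈ 90 %

Drainage path length: H_d = H/2 = 1.7 m (double drainage).
T_v = c_v·t/H_d² = 3.4×0.72/1.7² = 0.84706.
T_v = 0.84706 corresponds to the U > 60% branch:
U = 1 − 10^((1.781 − T_v)/0.933)/100 = 0.8998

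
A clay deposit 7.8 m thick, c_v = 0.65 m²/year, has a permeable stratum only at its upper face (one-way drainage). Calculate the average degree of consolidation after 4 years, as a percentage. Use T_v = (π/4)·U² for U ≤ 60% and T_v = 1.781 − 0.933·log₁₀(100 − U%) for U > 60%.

U ≈ 23.3 %

Drainage path length: H_d = H = 7.8 m (single drainage).
T_v = c_v·t/H_d² = 0.65×4/7.8² = 0.042735.
T_v = 0.042735 corresponds to the U ≤ 60% branch:
U = √(4T_v/π) = 0.2333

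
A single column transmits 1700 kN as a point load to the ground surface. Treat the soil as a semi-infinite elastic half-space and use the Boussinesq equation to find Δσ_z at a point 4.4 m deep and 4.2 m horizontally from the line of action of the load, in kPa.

Δσ_z ≈ 8.3 kPa

Boussinesq vertical stress below a point load on an elastic half-space:
Δσ_z = 3P/(2πz²) · [1 + (r/z)²]^(−5/2)
r/z = 4.2/4.4 = 0.95455; [1+(r/z)²]^(−5/2) = 0.19804.
Δσ_z = 3×1700/(2π×4.4²) × 0.19804 = 41.926 × 0.19804 = 8.303 kPa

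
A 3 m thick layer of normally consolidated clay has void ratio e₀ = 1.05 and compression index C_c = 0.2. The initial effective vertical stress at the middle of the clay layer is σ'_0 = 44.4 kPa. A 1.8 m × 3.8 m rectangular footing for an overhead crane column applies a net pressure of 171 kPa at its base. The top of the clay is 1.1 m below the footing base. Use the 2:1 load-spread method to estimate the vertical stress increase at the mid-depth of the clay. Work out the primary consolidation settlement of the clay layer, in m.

Mid-depth of clay below the footing base: z = 1.1 + 3/2 = 2.6 m.
Stress increase at mid-clay by the 2:1 spreading method:
Δσ = qBL/((B+z)(L+z)) = 171×1.8×3.8/((1.8+2.6)(3.8+2.6)) = 41.536 kPa
Final effective stress: σ'_f = σ'_0 + Δσ = 44.4 + 41.536 = 85.936 kPa.
Normally consolidated clay, so the full stress increment lies on the virgin compression line:
S_c = C_c·H/(1+e₀)·log₁₀(σ'_f/σ'_0) = 0.2×3/(1+1.05)×log₁₀(85.936/44.4)
    = 0.29268 × 0.28679 = 0.08394 m

S_c ≈ 0.0839 m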